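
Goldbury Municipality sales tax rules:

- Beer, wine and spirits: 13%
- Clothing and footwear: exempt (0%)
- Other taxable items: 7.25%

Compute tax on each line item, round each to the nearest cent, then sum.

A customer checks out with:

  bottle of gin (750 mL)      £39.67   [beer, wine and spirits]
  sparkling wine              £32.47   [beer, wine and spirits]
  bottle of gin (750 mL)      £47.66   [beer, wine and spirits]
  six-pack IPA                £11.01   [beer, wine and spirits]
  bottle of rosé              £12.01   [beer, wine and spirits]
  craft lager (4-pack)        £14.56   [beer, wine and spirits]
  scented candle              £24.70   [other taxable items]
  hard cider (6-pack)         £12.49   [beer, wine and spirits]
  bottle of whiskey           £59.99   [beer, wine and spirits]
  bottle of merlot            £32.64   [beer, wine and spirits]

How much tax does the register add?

£35.91

Bottle of gin (750 mL) £39.67: beer, wine and spirits → 13% → £5.16
Sparkling wine £32.47: beer, wine and spirits → 13% → £4.22
Bottle of gin (750 mL) £47.66: beer, wine and spirits → 13% → £6.20
Six-pack IPA £11.01: beer, wine and spirits → 13% → £1.43
Bottle of rosé £12.01: beer, wine and spirits → 13% → £1.56
Craft lager (4-pack) £14.56: beer, wine and spirits → 13% → £1.89
Scented candle £24.70: other taxable items → 7.25% → £1.79
Hard cider (6-pack) £12.49: beer, wine and spirits → 13% → £1.62
Bottle of whiskey £59.99: beer, wine and spirits → 13% → £7.80
Bottle of merlot £32.64: beer, wine and spirits → 13% → £4.24
Total tax = £5.16 + £4.22 + £6.20 + £1.43 + £1.56 + £1.89 + £1.79 + £1.62 + £7.80 + £4.24 = £35.91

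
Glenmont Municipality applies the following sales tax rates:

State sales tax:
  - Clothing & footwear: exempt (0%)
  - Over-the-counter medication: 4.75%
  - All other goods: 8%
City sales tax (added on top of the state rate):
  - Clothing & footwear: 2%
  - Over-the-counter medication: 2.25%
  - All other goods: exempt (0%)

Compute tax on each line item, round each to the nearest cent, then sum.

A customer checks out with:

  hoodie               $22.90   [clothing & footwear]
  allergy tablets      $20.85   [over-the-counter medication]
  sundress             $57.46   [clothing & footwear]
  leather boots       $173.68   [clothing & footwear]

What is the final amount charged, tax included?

Hoodie $22.90: clothing & footwear → 0% + 2% city = 2% → $0.46
Allergy tablets $20.85: over-the-counter medication → 4.75% + 2.25% city = 7% → $1.46
Sundress $57.46: clothing & footwear → 0% + 2% city = 2% → $1.15
Leather boots $173.68: clothing & footwear → 0% + 2% city = 2% → $3.47
Subtotal = $274.89; tax = $6.54; total due = $281.43

$281.43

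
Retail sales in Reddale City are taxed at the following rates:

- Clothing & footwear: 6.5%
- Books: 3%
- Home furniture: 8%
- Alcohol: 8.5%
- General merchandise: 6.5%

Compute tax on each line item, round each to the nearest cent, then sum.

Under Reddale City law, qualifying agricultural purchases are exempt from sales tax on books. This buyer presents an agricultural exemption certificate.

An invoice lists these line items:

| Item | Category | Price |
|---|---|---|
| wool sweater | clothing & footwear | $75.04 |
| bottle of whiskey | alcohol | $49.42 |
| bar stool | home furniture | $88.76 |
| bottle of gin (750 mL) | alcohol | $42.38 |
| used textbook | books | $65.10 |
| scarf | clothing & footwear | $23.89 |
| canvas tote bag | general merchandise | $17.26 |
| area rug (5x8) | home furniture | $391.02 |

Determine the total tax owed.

$53.73

Wool sweater $75.04: clothing & footwear → 6.5% → $4.88
Bottle of whiskey $49.42: alcohol → 8.5% → $4.20
Bar stool $88.76: home furniture → 8% → $7.10
Bottle of gin (750 mL) $42.38: alcohol → 8.5% → $3.60
Used textbook $65.10: books, buyer-exempt → 0% → $0.00
Scarf $23.89: clothing & footwear → 6.5% → $1.55
Canvas tote bag $17.26: general merchandise → 6.5% → $1.12
Area rug (5x8) $391.02: home furniture → 8% → $31.28
Total tax = $4.88 + $4.20 + $7.10 + $3.60 + $1.55 + $1.12 + $31.28 = $53.73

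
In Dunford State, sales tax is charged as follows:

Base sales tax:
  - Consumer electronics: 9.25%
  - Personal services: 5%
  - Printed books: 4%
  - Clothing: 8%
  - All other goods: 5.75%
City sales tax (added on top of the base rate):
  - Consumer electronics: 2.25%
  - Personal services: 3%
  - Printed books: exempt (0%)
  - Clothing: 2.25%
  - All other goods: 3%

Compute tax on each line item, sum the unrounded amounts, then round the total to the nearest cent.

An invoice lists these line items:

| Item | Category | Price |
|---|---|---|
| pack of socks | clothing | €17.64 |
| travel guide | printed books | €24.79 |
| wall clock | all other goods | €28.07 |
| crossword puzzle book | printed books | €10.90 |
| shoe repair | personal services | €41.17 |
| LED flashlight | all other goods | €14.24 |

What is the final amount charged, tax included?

Pack of socks €17.64: clothing → 8% + 2.25% city = 10.25% → €1.8081
Travel guide €24.79: printed books → 4% + 0% city = 4% → €0.9916
Wall clock €28.07: all other goods → 5.75% + 3% city = 8.75% → €2.456125
Crossword puzzle book €10.90: printed books → 4% + 0% city = 4% → €0.436
Shoe repair €41.17: personal services → 5% + 3% city = 8% → €3.2936
LED flashlight €14.24: all other goods → 5.75% + 3% city = 8.75% → €1.246
Subtotal = €136.81; unrounded tax = €10.231425 → €10.23; total due = €147.04

€147.04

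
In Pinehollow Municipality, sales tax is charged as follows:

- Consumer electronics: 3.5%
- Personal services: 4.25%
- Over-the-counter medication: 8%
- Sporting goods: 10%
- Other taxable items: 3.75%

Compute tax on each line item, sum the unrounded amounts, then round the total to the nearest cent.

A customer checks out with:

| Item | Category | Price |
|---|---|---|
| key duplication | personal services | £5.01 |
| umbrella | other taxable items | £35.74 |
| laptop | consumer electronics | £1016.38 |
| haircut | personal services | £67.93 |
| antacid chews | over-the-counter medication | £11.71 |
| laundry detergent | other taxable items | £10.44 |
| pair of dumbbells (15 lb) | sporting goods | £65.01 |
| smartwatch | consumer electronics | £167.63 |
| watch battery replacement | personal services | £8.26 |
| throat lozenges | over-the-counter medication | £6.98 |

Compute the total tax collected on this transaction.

Key duplication £5.01: personal services → 4.25% → £0.212925
Umbrella £35.74: other taxable items → 3.75% → £1.34025
Laptop £1016.38: consumer electronics → 3.5% → £35.5733
Haircut £67.93: personal services → 4.25% → £2.887025
Antacid chews £11.71: over-the-counter medication → 8% → £0.9368
Laundry detergent £10.44: other taxable items → 3.75% → £0.3915
Pair of dumbbells (15 lb) £65.01: sporting goods → 10% → £6.501
Smartwatch £167.63: consumer electronics → 3.5% → £5.86705
Watch battery replacement £8.26: personal services → 4.25% → £0.35105
Throat lozenges £6.98: over-the-counter medication → 8% → £0.5584
Unrounded tax sum = £54.6193 → £54.62

£54.62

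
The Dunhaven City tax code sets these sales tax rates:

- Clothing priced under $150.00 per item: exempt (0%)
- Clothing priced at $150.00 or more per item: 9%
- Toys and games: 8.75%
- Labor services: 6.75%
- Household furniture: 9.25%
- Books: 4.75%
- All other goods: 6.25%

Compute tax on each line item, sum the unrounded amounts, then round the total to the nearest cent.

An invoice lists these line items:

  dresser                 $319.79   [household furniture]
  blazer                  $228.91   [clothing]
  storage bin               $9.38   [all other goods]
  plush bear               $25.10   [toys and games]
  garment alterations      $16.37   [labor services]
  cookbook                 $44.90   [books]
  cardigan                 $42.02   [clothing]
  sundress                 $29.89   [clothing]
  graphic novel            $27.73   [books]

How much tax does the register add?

Dresser $319.79: household furniture → 9.25% → $29.580575
Blazer $228.91: clothing, $150.00 or more → 9% → $20.6019
Storage bin $9.38: all other goods → 6.25% → $0.58625
Plush bear $25.10: toys and games → 8.75% → $2.19625
Garment alterations $16.37: labor services → 6.75% → $1.104975
Cookbook $44.90: books → 4.75% → $2.13275
Cardigan $42.02: clothing, under $150.00 → 0% → $0.00
Sundress $29.89: clothing, under $150.00 → 0% → $0.00
Graphic novel $27.73: books → 4.75% → $1.317175
Unrounded tax sum = $57.519875 → $57.52

$57.52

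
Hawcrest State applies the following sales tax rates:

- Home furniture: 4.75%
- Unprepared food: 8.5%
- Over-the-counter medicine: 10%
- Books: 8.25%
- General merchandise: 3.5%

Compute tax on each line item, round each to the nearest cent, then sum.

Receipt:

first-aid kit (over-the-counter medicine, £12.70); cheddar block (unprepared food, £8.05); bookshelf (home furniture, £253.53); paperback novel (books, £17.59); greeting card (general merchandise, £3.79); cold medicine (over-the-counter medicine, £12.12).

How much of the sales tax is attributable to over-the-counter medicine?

First-aid kit £12.70: over-the-counter medicine → 10% → £1.27
Cold medicine £12.12: over-the-counter medicine → 10% → £1.21
Tax on over-the-counter medicine = £1.27 + £1.21 = £2.48

£2.48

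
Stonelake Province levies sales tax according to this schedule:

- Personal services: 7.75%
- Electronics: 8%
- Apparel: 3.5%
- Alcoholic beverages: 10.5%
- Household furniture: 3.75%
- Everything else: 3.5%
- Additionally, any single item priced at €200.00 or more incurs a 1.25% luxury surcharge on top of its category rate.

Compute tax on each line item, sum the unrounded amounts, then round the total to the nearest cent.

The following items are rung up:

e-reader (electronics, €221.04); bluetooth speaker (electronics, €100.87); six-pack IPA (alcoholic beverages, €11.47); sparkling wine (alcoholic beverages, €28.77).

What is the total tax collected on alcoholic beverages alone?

€4.23

Six-pack IPA €11.47: alcoholic beverages → 10.5% → €1.20435
Sparkling wine €28.77: alcoholic beverages → 10.5% → €3.02085
Tax on alcoholic beverages: unrounded sum = €4.2252 → €4.23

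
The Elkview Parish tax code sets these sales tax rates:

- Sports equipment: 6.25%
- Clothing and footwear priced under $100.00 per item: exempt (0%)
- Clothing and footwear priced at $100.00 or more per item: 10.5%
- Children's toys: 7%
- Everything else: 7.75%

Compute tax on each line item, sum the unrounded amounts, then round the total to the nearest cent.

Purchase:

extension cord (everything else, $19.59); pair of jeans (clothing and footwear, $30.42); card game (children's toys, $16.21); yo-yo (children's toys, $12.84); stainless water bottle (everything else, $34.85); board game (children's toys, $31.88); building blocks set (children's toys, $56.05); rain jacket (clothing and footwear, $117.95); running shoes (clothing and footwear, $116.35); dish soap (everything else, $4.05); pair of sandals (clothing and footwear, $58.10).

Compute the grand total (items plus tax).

Extension cord $19.59: everything else → 7.75% → $1.518225
Pair of jeans $30.42: clothing and footwear, under $100.00 → 0% → $0.00
Card game $16.21: children's toys → 7% → $1.1347
Yo-yo $12.84: children's toys → 7% → $0.8988
Stainless water bottle $34.85: everything else → 7.75% → $2.700875
Board game $31.88: children's toys → 7% → $2.2316
Building blocks set $56.05: children's toys → 7% → $3.9235
Rain jacket $117.95: clothing and footwear, $100.00 or more → 10.5% → $12.38475
Running shoes $116.35: clothing and footwear, $100.00 or more → 10.5% → $12.21675
Dish soap $4.05: everything else → 7.75% → $0.313875
Pair of sandals $58.10: clothing and footwear, under $100.00 → 0% → $0.00
Subtotal = $498.29; unrounded tax = $37.323075 → $37.32; total due = $535.61

$535.61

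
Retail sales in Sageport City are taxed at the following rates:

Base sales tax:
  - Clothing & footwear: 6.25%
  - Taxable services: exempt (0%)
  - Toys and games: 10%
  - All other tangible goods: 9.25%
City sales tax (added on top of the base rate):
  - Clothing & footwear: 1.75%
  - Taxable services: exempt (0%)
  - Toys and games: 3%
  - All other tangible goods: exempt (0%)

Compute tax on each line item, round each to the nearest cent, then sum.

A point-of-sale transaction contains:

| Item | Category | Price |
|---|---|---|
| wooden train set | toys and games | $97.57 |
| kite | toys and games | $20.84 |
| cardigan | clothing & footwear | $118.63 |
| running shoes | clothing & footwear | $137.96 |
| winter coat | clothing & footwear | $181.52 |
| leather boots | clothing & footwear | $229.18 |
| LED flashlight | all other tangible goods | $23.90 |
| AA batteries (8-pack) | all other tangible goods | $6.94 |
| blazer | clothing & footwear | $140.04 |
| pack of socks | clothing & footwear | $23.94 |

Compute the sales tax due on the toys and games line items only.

Wooden train set $97.57: toys and games → 10% + 3% city = 13% → $12.68
Kite $20.84: toys and games → 10% + 3% city = 13% → $2.71
Tax on toys and games = $12.68 + $2.71 = $15.39

$15.39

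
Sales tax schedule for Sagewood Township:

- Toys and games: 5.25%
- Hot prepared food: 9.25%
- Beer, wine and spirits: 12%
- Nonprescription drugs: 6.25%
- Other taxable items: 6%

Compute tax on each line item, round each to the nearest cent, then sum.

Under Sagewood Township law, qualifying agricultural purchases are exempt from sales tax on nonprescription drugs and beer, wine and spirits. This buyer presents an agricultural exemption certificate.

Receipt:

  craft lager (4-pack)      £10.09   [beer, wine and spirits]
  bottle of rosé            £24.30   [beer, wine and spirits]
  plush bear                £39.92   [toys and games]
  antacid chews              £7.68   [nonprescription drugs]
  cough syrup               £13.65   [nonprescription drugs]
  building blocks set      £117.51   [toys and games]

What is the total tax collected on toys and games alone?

Plush bear £39.92: toys and games → 5.25% → £2.10
Building blocks set £117.51: toys and games → 5.25% → £6.17
Tax on toys and games = £2.10 + £6.17 = £8.27

£8.27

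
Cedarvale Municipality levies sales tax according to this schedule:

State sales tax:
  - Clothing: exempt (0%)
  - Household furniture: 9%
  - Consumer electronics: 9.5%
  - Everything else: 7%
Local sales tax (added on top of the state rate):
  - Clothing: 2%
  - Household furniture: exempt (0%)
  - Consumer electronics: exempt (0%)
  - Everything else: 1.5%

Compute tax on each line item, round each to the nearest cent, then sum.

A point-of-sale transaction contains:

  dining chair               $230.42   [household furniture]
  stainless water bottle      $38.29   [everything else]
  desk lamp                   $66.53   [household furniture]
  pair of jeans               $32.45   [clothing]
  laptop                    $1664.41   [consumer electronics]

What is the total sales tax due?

Dining chair $230.42: household furniture → 9% + 0% local = 9% → $20.74
Stainless water bottle $38.29: everything else → 7% + 1.5% local = 8.5% → $3.25
Desk lamp $66.53: household furniture → 9% + 0% local = 9% → $5.99
Pair of jeans $32.45: clothing → 0% + 2% local = 2% → $0.65
Laptop $1664.41: consumer electronics → 9.5% + 0% local = 9.5% → $158.12
Total tax = $20.74 + $3.25 + $5.99 + $0.65 + $158.12 = $188.75

$188.75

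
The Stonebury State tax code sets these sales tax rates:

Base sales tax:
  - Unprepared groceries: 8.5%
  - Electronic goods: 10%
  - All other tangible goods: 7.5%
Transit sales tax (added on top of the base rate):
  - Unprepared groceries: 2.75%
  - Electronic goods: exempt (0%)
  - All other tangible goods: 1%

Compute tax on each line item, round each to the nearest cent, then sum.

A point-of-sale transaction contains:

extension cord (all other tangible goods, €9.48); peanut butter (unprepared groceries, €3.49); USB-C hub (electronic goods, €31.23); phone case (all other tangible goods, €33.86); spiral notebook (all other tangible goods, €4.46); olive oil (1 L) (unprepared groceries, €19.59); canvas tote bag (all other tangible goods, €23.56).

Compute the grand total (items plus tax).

Extension cord €9.48: all other tangible goods → 7.5% + 1% transit = 8.5% → €0.81
Peanut butter €3.49: unprepared groceries → 8.5% + 2.75% transit = 11.25% → €0.39
USB-C hub €31.23: electronic goods → 10% + 0% transit = 10% → €3.12
Phone case €33.86: all other tangible goods → 7.5% + 1% transit = 8.5% → €2.88
Spiral notebook €4.46: all other tangible goods → 7.5% + 1% transit = 8.5% → €0.38
Olive oil (1 L) €19.59: unprepared groceries → 8.5% + 2.75% transit = 11.25% → €2.20
Canvas tote bag €23.56: all other tangible goods → 7.5% + 1% transit = 8.5% → €2.00
Subtotal = €125.67; tax = €11.78; total due = €137.45

€137.45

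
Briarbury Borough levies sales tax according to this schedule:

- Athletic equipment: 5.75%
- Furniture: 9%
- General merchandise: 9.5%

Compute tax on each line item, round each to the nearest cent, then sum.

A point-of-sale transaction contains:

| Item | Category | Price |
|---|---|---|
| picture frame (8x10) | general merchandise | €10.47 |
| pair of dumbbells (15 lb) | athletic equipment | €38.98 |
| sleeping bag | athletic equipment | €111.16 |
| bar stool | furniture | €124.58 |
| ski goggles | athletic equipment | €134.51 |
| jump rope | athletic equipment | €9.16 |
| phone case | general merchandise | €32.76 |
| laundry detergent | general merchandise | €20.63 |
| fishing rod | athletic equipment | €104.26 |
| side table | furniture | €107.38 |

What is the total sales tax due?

€49.81

Picture frame (8x10) €10.47: general merchandise → 9.5% → €0.99
Pair of dumbbells (15 lb) €38.98: athletic equipment → 5.75% → €2.24
Sleeping bag €111.16: athletic equipment → 5.75% → €6.39
Bar stool €124.58: furniture → 9% → €11.21
Ski goggles €134.51: athletic equipment → 5.75% → €7.73
Jump rope €9.16: athletic equipment → 5.75% → €0.53
Phone case €32.76: general merchandise → 9.5% → €3.11
Laundry detergent €20.63: general merchandise → 9.5% → €1.96
Fishing rod €104.26: athletic equipment → 5.75% → €5.99
Side table €107.38: furniture → 9% → €9.66
Total tax = €0.99 + €2.24 + €6.39 + €11.21 + €7.73 + €0.53 + €3.11 + €1.96 + €5.99 + €9.66 = €49.81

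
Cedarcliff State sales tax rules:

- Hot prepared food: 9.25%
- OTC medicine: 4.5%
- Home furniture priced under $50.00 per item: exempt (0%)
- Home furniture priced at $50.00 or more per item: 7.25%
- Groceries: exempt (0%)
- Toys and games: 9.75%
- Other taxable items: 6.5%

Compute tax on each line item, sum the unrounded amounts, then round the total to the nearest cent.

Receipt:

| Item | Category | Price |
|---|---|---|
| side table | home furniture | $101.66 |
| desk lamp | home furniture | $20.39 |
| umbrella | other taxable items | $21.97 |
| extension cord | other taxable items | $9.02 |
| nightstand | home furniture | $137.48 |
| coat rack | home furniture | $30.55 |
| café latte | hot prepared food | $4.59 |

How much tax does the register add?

$19.78

Side table $101.66: home furniture, $50.00 or more → 7.25% → $7.37035
Desk lamp $20.39: home furniture, under $50.00 → 0% → $0.00
Umbrella $21.97: other taxable items → 6.5% → $1.42805
Extension cord $9.02: other taxable items → 6.5% → $0.5863
Nightstand $137.48: home furniture, $50.00 or more → 7.25% → $9.9673
Coat rack $30.55: home furniture, under $50.00 → 0% → $0.00
Café latte $4.59: hot prepared food → 9.25% → $0.424575
Unrounded tax sum = $19.776575 → $19.78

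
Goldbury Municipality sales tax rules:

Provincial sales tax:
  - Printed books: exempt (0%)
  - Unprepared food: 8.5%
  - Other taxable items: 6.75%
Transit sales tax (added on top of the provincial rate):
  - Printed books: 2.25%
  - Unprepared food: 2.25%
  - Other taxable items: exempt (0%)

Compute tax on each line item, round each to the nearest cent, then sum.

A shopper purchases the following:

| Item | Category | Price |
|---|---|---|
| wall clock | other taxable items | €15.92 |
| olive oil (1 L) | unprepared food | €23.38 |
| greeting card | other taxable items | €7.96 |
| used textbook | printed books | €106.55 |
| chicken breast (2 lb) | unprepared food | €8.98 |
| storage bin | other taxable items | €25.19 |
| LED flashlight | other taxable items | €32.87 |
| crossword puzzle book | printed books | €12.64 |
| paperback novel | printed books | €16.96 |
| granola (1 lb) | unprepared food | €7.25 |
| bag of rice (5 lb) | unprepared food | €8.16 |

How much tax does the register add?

€13.73

Wall clock €15.92: other taxable items → 6.75% + 0% transit = 6.75% → €1.07
Olive oil (1 L) €23.38: unprepared food → 8.5% + 2.25% transit = 10.75% → €2.51
Greeting card €7.96: other taxable items → 6.75% + 0% transit = 6.75% → €0.54
Used textbook €106.55: printed books → 0% + 2.25% transit = 2.25% → €2.40
Chicken breast (2 lb) €8.98: unprepared food → 8.5% + 2.25% transit = 10.75% → €0.97
Storage bin €25.19: other taxable items → 6.75% + 0% transit = 6.75% → €1.70
LED flashlight €32.87: other taxable items → 6.75% + 0% transit = 6.75% → €2.22
Crossword puzzle book €12.64: printed books → 0% + 2.25% transit = 2.25% → €0.28
Paperback novel €16.96: printed books → 0% + 2.25% transit = 2.25% → €0.38
Granola (1 lb) €7.25: unprepared food → 8.5% + 2.25% transit = 10.75% → €0.78
Bag of rice (5 lb) €8.16: unprepared food → 8.5% + 2.25% transit = 10.75% → €0.88
Total tax = €1.07 + €2.51 + €0.54 + €2.40 + €0.97 + €1.70 + €2.22 + €0.28 + €0.38 + €0.78 + €0.88 = €13.73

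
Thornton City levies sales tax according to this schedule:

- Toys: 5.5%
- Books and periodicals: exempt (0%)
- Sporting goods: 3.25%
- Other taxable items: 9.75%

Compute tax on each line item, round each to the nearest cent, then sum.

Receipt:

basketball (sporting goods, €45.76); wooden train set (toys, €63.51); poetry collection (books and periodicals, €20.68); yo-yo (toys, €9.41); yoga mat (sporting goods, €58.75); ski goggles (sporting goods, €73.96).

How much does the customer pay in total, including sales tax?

€281.88

Basketball €45.76: sporting goods → 3.25% → €1.49
Wooden train set €63.51: toys → 5.5% → €3.49
Poetry collection €20.68: books and periodicals → 0% → €0.00
Yo-yo €9.41: toys → 5.5% → €0.52
Yoga mat €58.75: sporting goods → 3.25% → €1.91
Ski goggles €73.96: sporting goods → 3.25% → €2.40
Subtotal = €272.07; tax = €9.81; total due = €281.88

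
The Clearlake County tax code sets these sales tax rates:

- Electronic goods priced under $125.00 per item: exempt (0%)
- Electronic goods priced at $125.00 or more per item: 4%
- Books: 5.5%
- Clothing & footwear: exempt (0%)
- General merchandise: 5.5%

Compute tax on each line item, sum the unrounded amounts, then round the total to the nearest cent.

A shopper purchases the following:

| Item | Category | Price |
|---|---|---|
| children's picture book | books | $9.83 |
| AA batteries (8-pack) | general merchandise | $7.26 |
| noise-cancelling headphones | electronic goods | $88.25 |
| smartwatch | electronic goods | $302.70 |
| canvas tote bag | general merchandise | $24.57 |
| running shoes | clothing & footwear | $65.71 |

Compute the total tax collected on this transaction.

$14.40

Children's picture book $9.83: books → 5.5% → $0.54065
AA batteries (8-pack) $7.26: general merchandise → 5.5% → $0.3993
Noise-cancelling headphones $88.25: electronic goods, under $125.00 → 0% → $0.00
Smartwatch $302.70: electronic goods, $125.00 or more → 4% → $12.108
Canvas tote bag $24.57: general merchandise → 5.5% → $1.35135
Running shoes $65.71: clothing & footwear → 0% → $0.00
Unrounded tax sum = $14.3993 → $14.40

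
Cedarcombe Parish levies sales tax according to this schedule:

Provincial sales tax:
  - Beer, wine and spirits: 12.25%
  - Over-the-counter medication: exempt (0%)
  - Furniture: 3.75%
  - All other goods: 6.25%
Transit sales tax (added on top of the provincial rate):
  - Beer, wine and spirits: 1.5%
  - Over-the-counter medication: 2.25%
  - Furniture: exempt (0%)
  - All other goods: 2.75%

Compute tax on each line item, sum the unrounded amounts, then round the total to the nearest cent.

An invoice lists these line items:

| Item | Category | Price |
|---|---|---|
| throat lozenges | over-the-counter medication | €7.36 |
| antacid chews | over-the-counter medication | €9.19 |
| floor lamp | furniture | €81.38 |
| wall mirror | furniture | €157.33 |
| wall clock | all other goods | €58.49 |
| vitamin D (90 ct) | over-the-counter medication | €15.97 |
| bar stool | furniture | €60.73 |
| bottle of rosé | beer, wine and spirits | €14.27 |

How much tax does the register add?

€19.19

Throat lozenges €7.36: over-the-counter medication → 0% + 2.25% transit = 2.25% → €0.1656
Antacid chews €9.19: over-the-counter medication → 0% + 2.25% transit = 2.25% → €0.206775
Floor lamp €81.38: furniture → 3.75% + 0% transit = 3.75% → €3.05175
Wall mirror €157.33: furniture → 3.75% + 0% transit = 3.75% → €5.899875
Wall clock €58.49: all other goods → 6.25% + 2.75% transit = 9% → €5.2641
Vitamin D (90 ct) €15.97: over-the-counter medication → 0% + 2.25% transit = 2.25% → €0.359325
Bar stool €60.73: furniture → 3.75% + 0% transit = 3.75% → €2.277375
Bottle of rosé €14.27: beer, wine and spirits → 12.25% + 1.5% transit = 13.75% → €1.962125
Unrounded tax sum = €19.186925 → €19.19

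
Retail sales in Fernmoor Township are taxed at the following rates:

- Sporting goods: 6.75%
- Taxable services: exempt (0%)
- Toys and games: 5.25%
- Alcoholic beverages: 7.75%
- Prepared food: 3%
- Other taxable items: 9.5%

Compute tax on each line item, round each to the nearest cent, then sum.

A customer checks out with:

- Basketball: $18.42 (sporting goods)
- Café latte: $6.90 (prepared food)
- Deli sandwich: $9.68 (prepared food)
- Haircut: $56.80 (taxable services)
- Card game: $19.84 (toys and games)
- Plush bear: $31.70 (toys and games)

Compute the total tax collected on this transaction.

Basketball $18.42: sporting goods → 6.75% → $1.24
Café latte $6.90: prepared food → 3% → $0.21
Deli sandwich $9.68: prepared food → 3% → $0.29
Haircut $56.80: taxable services → 0% → $0.00
Card game $19.84: toys and games → 5.25% → $1.04
Plush bear $31.70: toys and games → 5.25% → $1.66
Total tax = $1.24 + $0.21 + $0.29 + $1.04 + $1.66 = $4.44

$4.44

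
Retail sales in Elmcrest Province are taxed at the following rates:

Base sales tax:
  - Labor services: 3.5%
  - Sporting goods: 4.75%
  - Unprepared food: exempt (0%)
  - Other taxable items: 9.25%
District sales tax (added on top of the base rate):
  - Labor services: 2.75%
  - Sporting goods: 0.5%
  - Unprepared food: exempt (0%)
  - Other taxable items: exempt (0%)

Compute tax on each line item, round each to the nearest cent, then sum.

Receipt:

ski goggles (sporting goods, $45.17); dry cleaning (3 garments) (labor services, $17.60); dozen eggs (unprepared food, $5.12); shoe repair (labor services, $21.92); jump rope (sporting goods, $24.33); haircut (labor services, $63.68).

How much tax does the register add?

Ski goggles $45.17: sporting goods → 4.75% + 0.5% district = 5.25% → $2.37
Dry cleaning (3 garments) $17.60: labor services → 3.5% + 2.75% district = 6.25% → $1.10
Dozen eggs $5.12: unprepared food → 0% + 0% district = 0% → $0.00
Shoe repair $21.92: labor services → 3.5% + 2.75% district = 6.25% → $1.37
Jump rope $24.33: sporting goods → 4.75% + 0.5% district = 5.25% → $1.28
Haircut $63.68: labor services → 3.5% + 2.75% district = 6.25% → $3.98
Total tax = $2.37 + $1.10 + $1.37 + $1.28 + $3.98 = $10.10

$10.10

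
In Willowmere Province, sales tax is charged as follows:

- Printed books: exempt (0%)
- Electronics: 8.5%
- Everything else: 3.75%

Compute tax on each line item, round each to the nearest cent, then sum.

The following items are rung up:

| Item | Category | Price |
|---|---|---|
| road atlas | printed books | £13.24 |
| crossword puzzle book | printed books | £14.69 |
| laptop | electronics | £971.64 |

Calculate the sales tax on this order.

£82.59

Road atlas £13.24: printed books → 0% → £0.00
Crossword puzzle book £14.69: printed books → 0% → £0.00
Laptop £971.64: electronics → 8.5% → £82.59
Total tax = £82.59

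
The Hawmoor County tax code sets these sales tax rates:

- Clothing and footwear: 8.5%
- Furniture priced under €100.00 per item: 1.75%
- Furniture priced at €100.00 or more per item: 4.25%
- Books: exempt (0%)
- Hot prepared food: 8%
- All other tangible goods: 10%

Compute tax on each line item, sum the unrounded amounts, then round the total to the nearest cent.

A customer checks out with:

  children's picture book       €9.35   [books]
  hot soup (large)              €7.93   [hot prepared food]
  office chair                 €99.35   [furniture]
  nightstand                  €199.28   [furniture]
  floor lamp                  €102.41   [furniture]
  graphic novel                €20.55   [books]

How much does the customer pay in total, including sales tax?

Children's picture book €9.35: books → 0% → €0.00
Hot soup (large) €7.93: hot prepared food → 8% → €0.6344
Office chair €99.35: furniture, under €100.00 → 1.75% → €1.738625
Nightstand €199.28: furniture, €100.00 or more → 4.25% → €8.4694
Floor lamp €102.41: furniture, €100.00 or more → 4.25% → €4.352425
Graphic novel €20.55: books → 0% → €0.00
Subtotal = €438.87; unrounded tax = €15.19485 → €15.19; total due = €454.06

€454.06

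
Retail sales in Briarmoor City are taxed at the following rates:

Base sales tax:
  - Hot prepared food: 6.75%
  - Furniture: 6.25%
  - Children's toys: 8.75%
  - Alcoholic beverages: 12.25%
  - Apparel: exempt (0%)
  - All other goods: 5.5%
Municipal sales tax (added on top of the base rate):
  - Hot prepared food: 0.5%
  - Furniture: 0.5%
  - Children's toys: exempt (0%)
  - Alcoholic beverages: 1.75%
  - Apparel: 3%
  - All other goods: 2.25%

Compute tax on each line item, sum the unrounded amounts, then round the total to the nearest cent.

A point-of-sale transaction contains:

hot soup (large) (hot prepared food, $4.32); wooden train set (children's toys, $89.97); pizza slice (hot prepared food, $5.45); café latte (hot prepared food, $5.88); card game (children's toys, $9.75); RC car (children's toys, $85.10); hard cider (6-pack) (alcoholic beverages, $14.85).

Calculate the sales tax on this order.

Hot soup (large) $4.32: hot prepared food → 6.75% + 0.5% municipal = 7.25% → $0.3132
Wooden train set $89.97: children's toys → 8.75% + 0% municipal = 8.75% → $7.872375
Pizza slice $5.45: hot prepared food → 6.75% + 0.5% municipal = 7.25% → $0.395125
Café latte $5.88: hot prepared food → 6.75% + 0.5% municipal = 7.25% → $0.4263
Card game $9.75: children's toys → 8.75% + 0% municipal = 8.75% → $0.853125
RC car $85.10: children's toys → 8.75% + 0% municipal = 8.75% → $7.44625
Hard cider (6-pack) $14.85: alcoholic beverages → 12.25% + 1.75% municipal = 14% → $2.079
Unrounded tax sum = $19.385375 → $19.39

$19.39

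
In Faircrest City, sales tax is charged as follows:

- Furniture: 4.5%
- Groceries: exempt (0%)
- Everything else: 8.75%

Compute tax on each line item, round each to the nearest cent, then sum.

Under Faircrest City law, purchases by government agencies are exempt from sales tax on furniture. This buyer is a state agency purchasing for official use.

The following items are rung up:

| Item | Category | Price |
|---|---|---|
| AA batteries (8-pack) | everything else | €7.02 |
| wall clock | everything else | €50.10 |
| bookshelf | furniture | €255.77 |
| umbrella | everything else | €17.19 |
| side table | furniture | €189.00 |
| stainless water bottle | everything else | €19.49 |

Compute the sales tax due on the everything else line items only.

€8.20

AA batteries (8-pack) €7.02: everything else → 8.75% → €0.61
Wall clock €50.10: everything else → 8.75% → €4.38
Umbrella €17.19: everything else → 8.75% → €1.50
Stainless water bottle €19.49: everything else → 8.75% → €1.71
Tax on everything else = €0.61 + €4.38 + €1.50 + €1.71 = €8.20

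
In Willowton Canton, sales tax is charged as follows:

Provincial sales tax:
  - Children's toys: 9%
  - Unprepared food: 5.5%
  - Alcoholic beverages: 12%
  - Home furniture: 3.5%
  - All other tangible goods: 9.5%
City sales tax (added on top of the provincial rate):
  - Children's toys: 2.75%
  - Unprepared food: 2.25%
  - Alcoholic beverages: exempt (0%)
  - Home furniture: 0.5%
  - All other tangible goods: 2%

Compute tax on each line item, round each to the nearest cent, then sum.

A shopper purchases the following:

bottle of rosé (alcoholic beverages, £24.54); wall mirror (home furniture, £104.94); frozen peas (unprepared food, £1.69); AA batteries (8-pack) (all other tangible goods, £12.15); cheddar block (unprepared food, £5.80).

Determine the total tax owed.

£9.12

Bottle of rosé £24.54: alcoholic beverages → 12% + 0% city = 12% → £2.94
Wall mirror £104.94: home furniture → 3.5% + 0.5% city = 4% → £4.20
Frozen peas £1.69: unprepared food → 5.5% + 2.25% city = 7.75% → £0.13
AA batteries (8-pack) £12.15: all other tangible goods → 9.5% + 2% city = 11.5% → £1.40
Cheddar block £5.80: unprepared food → 5.5% + 2.25% city = 7.75% → £0.45
Total tax = £2.94 + £4.20 + £0.13 + £1.40 + £0.45 = £9.12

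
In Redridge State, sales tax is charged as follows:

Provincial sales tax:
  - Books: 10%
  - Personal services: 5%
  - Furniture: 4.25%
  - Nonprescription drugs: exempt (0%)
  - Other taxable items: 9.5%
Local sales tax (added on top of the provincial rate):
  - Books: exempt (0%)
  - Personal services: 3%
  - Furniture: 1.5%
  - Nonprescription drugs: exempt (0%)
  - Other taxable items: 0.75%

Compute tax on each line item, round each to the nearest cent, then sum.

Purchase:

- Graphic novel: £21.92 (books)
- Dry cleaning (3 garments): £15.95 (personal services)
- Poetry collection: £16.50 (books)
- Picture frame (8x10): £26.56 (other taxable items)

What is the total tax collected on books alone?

Graphic novel £21.92: books → 10% + 0% local = 10% → £2.19
Poetry collection £16.50: books → 10% + 0% local = 10% → £1.65
Tax on books = £2.19 + £1.65 = £3.84

£3.84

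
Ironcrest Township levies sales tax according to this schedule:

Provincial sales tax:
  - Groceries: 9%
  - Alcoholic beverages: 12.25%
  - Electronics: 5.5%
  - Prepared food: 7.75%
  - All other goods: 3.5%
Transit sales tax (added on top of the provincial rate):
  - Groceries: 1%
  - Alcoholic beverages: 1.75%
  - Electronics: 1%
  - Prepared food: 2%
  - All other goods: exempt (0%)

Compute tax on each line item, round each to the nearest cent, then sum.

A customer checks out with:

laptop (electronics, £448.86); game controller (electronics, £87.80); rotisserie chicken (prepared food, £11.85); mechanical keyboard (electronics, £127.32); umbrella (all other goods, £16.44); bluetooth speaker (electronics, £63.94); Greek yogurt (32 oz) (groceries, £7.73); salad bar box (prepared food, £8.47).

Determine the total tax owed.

£50.67

Laptop £448.86: electronics → 5.5% + 1% transit = 6.5% → £29.18
Game controller £87.80: electronics → 5.5% + 1% transit = 6.5% → £5.71
Rotisserie chicken £11.85: prepared food → 7.75% + 2% transit = 9.75% → £1.16
Mechanical keyboard £127.32: electronics → 5.5% + 1% transit = 6.5% → £8.28
Umbrella £16.44: all other goods → 3.5% + 0% transit = 3.5% → £0.58
Bluetooth speaker £63.94: electronics → 5.5% + 1% transit = 6.5% → £4.16
Greek yogurt (32 oz) £7.73: groceries → 9% + 1% transit = 10% → £0.77
Salad bar box £8.47: prepared food → 7.75% + 2% transit = 9.75% → £0.83
Total tax = £29.18 + £5.71 + £1.16 + £8.28 + £0.58 + £4.16 + £0.77 + £0.83 = £50.67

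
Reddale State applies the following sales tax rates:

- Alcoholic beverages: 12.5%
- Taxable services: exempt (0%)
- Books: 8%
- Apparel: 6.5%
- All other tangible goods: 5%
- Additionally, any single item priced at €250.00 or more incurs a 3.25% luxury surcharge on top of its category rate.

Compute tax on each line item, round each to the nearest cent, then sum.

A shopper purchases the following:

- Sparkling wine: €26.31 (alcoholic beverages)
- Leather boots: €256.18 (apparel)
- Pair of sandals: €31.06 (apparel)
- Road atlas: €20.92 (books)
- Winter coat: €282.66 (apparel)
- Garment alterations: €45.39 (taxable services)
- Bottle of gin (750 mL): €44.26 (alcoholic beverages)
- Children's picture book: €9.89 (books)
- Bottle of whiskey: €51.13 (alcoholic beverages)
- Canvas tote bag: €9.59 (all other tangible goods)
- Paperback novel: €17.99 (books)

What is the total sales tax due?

€74.15

Sparkling wine €26.31: alcoholic beverages → 12.5% → €3.29
Leather boots €256.18: apparel → 6.5% + 3.25% surcharge = 9.75% → €24.98
Pair of sandals €31.06: apparel → 6.5% → €2.02
Road atlas €20.92: books → 8% → €1.67
Winter coat €282.66: apparel → 6.5% + 3.25% surcharge = 9.75% → €27.56
Garment alterations €45.39: taxable services → 0% → €0.00
Bottle of gin (750 mL) €44.26: alcoholic beverages → 12.5% → €5.53
Children's picture book €9.89: books → 8% → €0.79
Bottle of whiskey €51.13: alcoholic beverages → 12.5% → €6.39
Canvas tote bag €9.59: all other tangible goods → 5% → €0.48
Paperback novel €17.99: books → 8% → €1.44
Total tax = €3.29 + €24.98 + €2.02 + €1.67 + €27.56 + €5.53 + €0.79 + €6.39 + €0.48 + €1.44 = €74.15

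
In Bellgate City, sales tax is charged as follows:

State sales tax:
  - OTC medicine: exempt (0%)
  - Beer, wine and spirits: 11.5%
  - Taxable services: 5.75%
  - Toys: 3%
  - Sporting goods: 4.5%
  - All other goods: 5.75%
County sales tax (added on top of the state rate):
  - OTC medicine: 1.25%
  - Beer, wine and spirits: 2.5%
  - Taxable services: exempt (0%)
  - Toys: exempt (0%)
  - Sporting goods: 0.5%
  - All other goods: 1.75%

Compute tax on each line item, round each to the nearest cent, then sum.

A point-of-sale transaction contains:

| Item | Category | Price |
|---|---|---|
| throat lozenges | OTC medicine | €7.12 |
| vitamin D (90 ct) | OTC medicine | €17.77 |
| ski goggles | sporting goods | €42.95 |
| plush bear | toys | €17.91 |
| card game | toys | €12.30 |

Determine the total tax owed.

€3.37

Throat lozenges €7.12: OTC medicine → 0% + 1.25% county = 1.25% → €0.09
Vitamin D (90 ct) €17.77: OTC medicine → 0% + 1.25% county = 1.25% → €0.22
Ski goggles €42.95: sporting goods → 4.5% + 0.5% county = 5% → €2.15
Plush bear €17.91: toys → 3% + 0% county = 3% → €0.54
Card game €12.30: toys → 3% + 0% county = 3% → €0.37
Total tax = €0.09 + €0.22 + €2.15 + €0.54 + €0.37 = €3.37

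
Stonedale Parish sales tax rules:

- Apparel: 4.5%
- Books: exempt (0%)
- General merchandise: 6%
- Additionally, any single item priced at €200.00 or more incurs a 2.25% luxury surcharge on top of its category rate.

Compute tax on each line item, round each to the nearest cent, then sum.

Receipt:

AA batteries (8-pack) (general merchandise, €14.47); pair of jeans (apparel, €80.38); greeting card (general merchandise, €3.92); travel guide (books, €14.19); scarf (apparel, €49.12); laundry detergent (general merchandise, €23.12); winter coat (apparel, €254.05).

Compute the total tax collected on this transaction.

AA batteries (8-pack) €14.47: general merchandise → 6% → €0.87
Pair of jeans €80.38: apparel → 4.5% → €3.62
Greeting card €3.92: general merchandise → 6% → €0.24
Travel guide €14.19: books → 0% → €0.00
Scarf €49.12: apparel → 4.5% → €2.21
Laundry detergent €23.12: general merchandise → 6% → €1.39
Winter coat €254.05: apparel → 4.5% + 2.25% surcharge = 6.75% → €17.15
Total tax = €0.87 + €3.62 + €0.24 + €2.21 + €1.39 + €17.15 = €25.48

€25.48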